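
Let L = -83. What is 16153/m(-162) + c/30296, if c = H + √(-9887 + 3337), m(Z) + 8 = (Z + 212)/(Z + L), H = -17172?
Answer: -1499131016/761187 + 5*I*√262/30296 ≈ -1969.5 + 0.0026714*I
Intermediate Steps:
m(Z) = -8 + (212 + Z)/(-83 + Z) (m(Z) = -8 + (Z + 212)/(Z - 83) = -8 + (212 + Z)/(-83 + Z))
c = -17172 + 5*I*√262 (c = -17172 + √(-9887 + 3337) = -17172 + √(-6550) = -17172 + 5*I*√262 ≈ -17172.0 + 80.932*I)
16153/m(-162) + c/30296 = 16153/(((876 - 7*(-162))/(-83 - 162))) + (-17172 + 5*I*√262)/30296 = 16153/(((876 + 1134)/(-245))) + (-17172 + 5*I*√262)*(1/30296) = 16153/((-1/245*2010)) + (-4293/7574 + 5*I*√262/30296) = 16153/(-402/49) + (-4293/7574 + 5*I*√262/30296) = 16153*(-49/402) + (-4293/7574 + 5*I*√262/30296) = -791497/402 + (-4293/7574 + 5*I*√262/30296) = -1499131016/761187 + 5*I*√262/30296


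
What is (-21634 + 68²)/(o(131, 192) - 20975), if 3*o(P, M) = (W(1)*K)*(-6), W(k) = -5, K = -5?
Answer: 3402/4205 ≈ 0.80904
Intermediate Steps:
o(P, M) = -50 (o(P, M) = (-5*(-5)*(-6))/3 = (25*(-6))/3 = (⅓)*(-150) = -50)
(-21634 + 68²)/(o(131, 192) - 20975) = (-21634 + 68²)/(-50 - 20975) = (-21634 + 4624)/(-21025) = -17010*(-1/21025) = 3402/4205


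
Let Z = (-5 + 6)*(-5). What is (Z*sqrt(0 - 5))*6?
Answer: -30*I*sqrt(5) ≈ -67.082*I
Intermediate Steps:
Z = -5 (Z = 1*(-5) = -5)
(Z*sqrt(0 - 5))*6 = -5*sqrt(0 - 5)*6 = -5*I*sqrt(5)*6 = -30*I*sqrt(5)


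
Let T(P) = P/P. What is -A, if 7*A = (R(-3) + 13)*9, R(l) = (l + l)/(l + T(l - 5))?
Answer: -144/7 ≈ -20.571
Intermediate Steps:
T(P) = 1
R(l) = 2*l/(1 + l) (R(l) = (l + l)/(l + 1) = (2*l)/(1 + l) = 2*l/(1 + l))
A = 144/7 (A = ((2*(-3)/(1 - 3) + 13)*9)/7 = ((2*(-3)/(-2) + 13)*9)/7 = ((2*(-3)*(-1/2) + 13)*9)/7 = ((3 + 13)*9)/7 = (16*9)/7 = (1/7)*144 = 144/7 ≈ 20.571)
-A = -1*144/7 = -144/7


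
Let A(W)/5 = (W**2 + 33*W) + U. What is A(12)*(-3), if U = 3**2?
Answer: -8235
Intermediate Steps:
U = 9
A(W) = 45 + 5*W**2 + 165*W (A(W) = 5*((W**2 + 33*W) + 9) = 5*(9 + W**2 + 33*W) = 45 + 5*W**2 + 165*W)
A(12)*(-3) = (45 + 5*12**2 + 165*12)*(-3) = (45 + 5*144 + 1980)*(-3) = (45 + 720 + 1980)*(-3) = 2745*(-3) = -8235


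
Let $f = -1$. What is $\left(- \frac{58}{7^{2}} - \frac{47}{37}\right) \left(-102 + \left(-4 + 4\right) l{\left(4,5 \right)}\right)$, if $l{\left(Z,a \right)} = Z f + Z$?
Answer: $\frac{453798}{1813} \approx 250.3$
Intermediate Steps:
$l{\left(Z,a \right)} = 0$ ($l{\left(Z,a \right)} = Z \left(-1\right) + Z = - Z + Z = 0$)
$\left(- \frac{58}{7^{2}} - \frac{47}{37}\right) \left(-102 + \left(-4 + 4\right) l{\left(4,5 \right)}\right) = \left(- \frac{58}{7^{2}} - \frac{47}{37}\right) \left(-102 + \left(-4 + 4\right) 0\right) = \left(- \frac{58}{49} - \frac{47}{37}\right) \left(-102 + 0 \cdot 0\right) = \left(\left(-58\right) \frac{1}{49} - \frac{47}{37}\right) \left(-102 + 0\right) = \left(- \frac{58}{49} - \frac{47}{37}\right) \left(-102\right) = \left(- \frac{4449}{1813}\right) \left(-102\right) = \frac{453798}{1813}$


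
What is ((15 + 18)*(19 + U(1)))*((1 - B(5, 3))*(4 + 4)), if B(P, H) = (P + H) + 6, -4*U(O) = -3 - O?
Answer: -68640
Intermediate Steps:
U(O) = ¾ + O/4 (U(O) = -(-3 - O)/4 = ¾ + O/4)
B(P, H) = 6 + H + P (B(P, H) = (H + P) + 6 = 6 + H + P)
((15 + 18)*(19 + U(1)))*((1 - B(5, 3))*(4 + 4)) = ((15 + 18)*(19 + (¾ + (¼)*1)))*((1 - (6 + 3 + 5))*(4 + 4)) = (33*(19 + (¾ + ¼)))*((1 - 1*14)*8) = (33*(19 + 1))*((1 - 14)*8) = (33*20)*(-13*8) = 660*(-104) = -68640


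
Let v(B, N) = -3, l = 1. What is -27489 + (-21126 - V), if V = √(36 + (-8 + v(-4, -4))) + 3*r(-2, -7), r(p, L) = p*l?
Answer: -48614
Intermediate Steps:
r(p, L) = p (r(p, L) = p*1 = p)
V = -1 (V = √(36 + (-8 - 3)) + 3*(-2) = √(36 - 11) - 6 = √25 - 6 = 5 - 6 = -1)
-27489 + (-21126 - V) = -27489 + (-21126 - 1*(-1)) = -27489 + (-21126 + 1) = -27489 - 21125 = -48614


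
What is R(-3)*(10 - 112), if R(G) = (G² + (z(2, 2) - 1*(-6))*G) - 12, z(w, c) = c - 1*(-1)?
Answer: 3060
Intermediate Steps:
z(w, c) = 1 + c (z(w, c) = c + 1 = 1 + c)
R(G) = -12 + G² + 9*G (R(G) = (G² + ((1 + 2) - 1*(-6))*G) - 12 = (G² + (3 + 6)*G) - 12 = (G² + 9*G) - 12 = -12 + G² + 9*G)
R(-3)*(10 - 112) = (-12 + (-3)² + 9*(-3))*(10 - 112) = (-12 + 9 - 27)*(-102) = -30*(-102) = 3060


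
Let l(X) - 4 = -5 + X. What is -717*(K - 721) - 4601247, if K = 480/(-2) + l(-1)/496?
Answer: -970227363/248 ≈ -3.9122e+6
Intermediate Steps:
l(X) = -1 + X (l(X) = 4 + (-5 + X) = -1 + X)
K = -59521/248 (K = 480/(-2) + (-1 - 1)/496 = 480*(-½) - 2*1/496 = -240 - 1/248 = -59521/248 ≈ -240.00)
-717*(K - 721) - 4601247 = -717*(-59521/248 - 721) - 4601247 = -717*(-238329/248) - 4601247 = 170881893/248 - 4601247 = -970227363/248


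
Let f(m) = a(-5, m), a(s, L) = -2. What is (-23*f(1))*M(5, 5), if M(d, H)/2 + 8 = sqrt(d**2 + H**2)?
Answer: -736 + 460*sqrt(2) ≈ -85.462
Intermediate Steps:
f(m) = -2
M(d, H) = -16 + 2*sqrt(H**2 + d**2) (M(d, H) = -16 + 2*sqrt(d**2 + H**2) = -16 + 2*sqrt(H**2 + d**2))
(-23*f(1))*M(5, 5) = (-23*(-2))*(-16 + 2*sqrt(5**2 + 5**2)) = 46*(-16 + 2*sqrt(25 + 25)) = 46*(-16 + 2*sqrt(50)) = 46*(-16 + 2*(5*sqrt(2))) = 46*(-16 + 10*sqrt(2)) = -736 + 460*sqrt(2)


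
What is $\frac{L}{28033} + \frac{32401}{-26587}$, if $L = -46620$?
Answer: $- \frac{2147783173}{745313371} \approx -2.8817$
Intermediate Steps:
$\frac{L}{28033} + \frac{32401}{-26587} = - \frac{46620}{28033} + \frac{32401}{-26587} = \left(-46620\right) \frac{1}{28033} + 32401 \left(- \frac{1}{26587}\right) = - \frac{46620}{28033} - \frac{32401}{26587} = - \frac{2147783173}{745313371}$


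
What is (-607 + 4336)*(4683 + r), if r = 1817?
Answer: 24238500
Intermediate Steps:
(-607 + 4336)*(4683 + r) = (-607 + 4336)*(4683 + 1817) = 3729*6500 = 24238500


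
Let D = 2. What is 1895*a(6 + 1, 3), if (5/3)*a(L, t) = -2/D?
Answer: -1137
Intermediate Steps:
a(L, t) = -3/5 (a(L, t) = 3*(-2/2)/5 = 3*(-2*1/2)/5 = (3/5)*(-1) = -3/5)
1895*a(6 + 1, 3) = 1895*(-3/5) = -1137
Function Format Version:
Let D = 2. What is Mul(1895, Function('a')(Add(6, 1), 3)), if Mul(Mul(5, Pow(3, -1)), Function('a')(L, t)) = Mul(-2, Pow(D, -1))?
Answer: -1137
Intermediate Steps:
Function('a')(L, t) = Rational(-3, 5) (Function('a')(L, t) = Mul(Rational(3, 5), Mul(-2, Pow(2, -1))) = Mul(Rational(3, 5), Mul(-2, Rational(1, 2))) = Mul(Rational(3, 5), -1) = Rational(-3, 5))
Mul(1895, Function('a')(Add(6, 1), 3)) = Mul(1895, Rational(-3, 5)) = -1137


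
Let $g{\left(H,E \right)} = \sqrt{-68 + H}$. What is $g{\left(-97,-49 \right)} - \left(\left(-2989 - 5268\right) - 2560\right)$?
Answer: $10817 + i \sqrt{165} \approx 10817.0 + 12.845 i$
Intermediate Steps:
$g{\left(-97,-49 \right)} - \left(\left(-2989 - 5268\right) - 2560\right) = \sqrt{-68 - 97} - \left(\left(-2989 - 5268\right) - 2560\right) = \sqrt{-165} - \left(-8257 - 2560\right) = i \sqrt{165} - -10817 = i \sqrt{165} + 10817 = 10817 + i \sqrt{165}$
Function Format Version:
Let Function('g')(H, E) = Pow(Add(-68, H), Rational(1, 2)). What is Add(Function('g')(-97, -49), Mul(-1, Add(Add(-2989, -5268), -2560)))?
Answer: Add(10817, Mul(I, Pow(165, Rational(1, 2)))) ≈ Add(10817., Mul(12.845, I))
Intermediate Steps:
Add(Function('g')(-97, -49), Mul(-1, Add(Add(-2989, -5268), -2560))) = Add(Pow(Add(-68, -97), Rational(1, 2)), Mul(-1, Add(Add(-2989, -5268), -2560))) = Add(Pow(-165, Rational(1, 2)), Mul(-1, Add(-8257, -2560))) = Add(Mul(I, Pow(165, Rational(1, 2))), Mul(-1, -10817)) = Add(Mul(I, Pow(165, Rational(1, 2))), 10817) = Add(10817, Mul(I, Pow(165, Rational(1, 2))))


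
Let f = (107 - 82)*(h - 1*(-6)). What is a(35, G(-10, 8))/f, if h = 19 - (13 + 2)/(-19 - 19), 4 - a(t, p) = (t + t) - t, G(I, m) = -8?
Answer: -1178/24125 ≈ -0.048829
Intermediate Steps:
a(t, p) = 4 - t (a(t, p) = 4 - ((t + t) - t) = 4 - (2*t - t) = 4 - t)
h = 737/38 (h = 19 - 15/(-38) = 19 - 15*(-1)/38 = 19 - 1*(-15/38) = 19 + 15/38 = 737/38 ≈ 19.395)
f = 24125/38 (f = (107 - 82)*(737/38 - 1*(-6)) = 25*(737/38 + 6) = 25*(965/38) = 24125/38 ≈ 634.87)
a(35, G(-10, 8))/f = (4 - 1*35)/(24125/38) = (4 - 35)*(38/24125) = -31*38/24125 = -1178/24125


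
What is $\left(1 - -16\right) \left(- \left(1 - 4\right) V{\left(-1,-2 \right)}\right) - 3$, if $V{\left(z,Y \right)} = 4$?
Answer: $201$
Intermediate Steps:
$\left(1 - -16\right) \left(- \left(1 - 4\right) V{\left(-1,-2 \right)}\right) - 3 = \left(1 - -16\right) \left(- \left(1 - 4\right) 4\right) - 3 = \left(1 + 16\right) \left(- \left(-3\right) 4\right) - 3 = 17 \left(\left(-1\right) \left(-12\right)\right) - 3 = 17 \cdot 12 - 3 = 204 - 3 = 201$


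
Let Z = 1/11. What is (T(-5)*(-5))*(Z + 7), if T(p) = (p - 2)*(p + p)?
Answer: -27300/11 ≈ -2481.8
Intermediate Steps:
T(p) = 2*p*(-2 + p) (T(p) = (-2 + p)*(2*p) = 2*p*(-2 + p))
Z = 1/11 ≈ 0.090909
(T(-5)*(-5))*(Z + 7) = ((2*(-5)*(-2 - 5))*(-5))*(1/11 + 7) = ((2*(-5)*(-7))*(-5))*(78/11) = (70*(-5))*(78/11) = -350*78/11 = -27300/11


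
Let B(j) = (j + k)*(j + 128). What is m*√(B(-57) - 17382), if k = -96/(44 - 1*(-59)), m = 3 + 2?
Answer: 5*I*√228042309/103 ≈ 733.06*I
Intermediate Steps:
m = 5
k = -96/103 (k = -96/(44 + 59) = -96/103 ≈ -0.93204)
B(j) = (128 + j)*(-96/103 + j) (B(j) = (j - 96/103)*(j + 128) = (-96/103 + j)*(128 + j) = (128 + j)*(-96/103 + j))
m*√(B(-57) - 17382) = 5*√((-12288/103 + (-57)² + (13088/103)*(-57)) - 17382) = 5*√((-12288/103 + 3249 - 746016/103) - 17382) = 5*√(-423657/103 - 17382) = 5*√(-2214003/103) = 5*(I*√228042309/103) = 5*I*√228042309/103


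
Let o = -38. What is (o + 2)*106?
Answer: -3816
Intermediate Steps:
(o + 2)*106 = (-38 + 2)*106 = -36*106 = -3816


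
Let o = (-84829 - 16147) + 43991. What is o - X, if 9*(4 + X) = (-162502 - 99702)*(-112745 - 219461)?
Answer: -87106254853/9 ≈ -9.6785e+9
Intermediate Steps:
X = 87105741988/9 (X = -4 + ((-162502 - 99702)*(-112745 - 219461))/9 = -4 + (-262204*(-332206))/9 = -4 + (1/9)*87105742024 = -4 + 87105742024/9 = 87105741988/9 ≈ 9.6784e+9)
o = -56985 (o = -100976 + 43991 = -56985)
o - X = -56985 - 1*87105741988/9 = -56985 - 87105741988/9 = -87106254853/9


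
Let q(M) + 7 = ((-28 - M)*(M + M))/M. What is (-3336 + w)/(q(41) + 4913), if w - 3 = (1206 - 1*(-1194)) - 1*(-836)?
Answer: -97/4768 ≈ -0.020344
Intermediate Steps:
q(M) = -63 - 2*M (q(M) = -7 + ((-28 - M)*(M + M))/M = -7 + ((-28 - M)*(2*M))/M = -7 + (2*M*(-28 - M))/M = -7 + (-56 - 2*M) = -63 - 2*M)
w = 3239 (w = 3 + ((1206 - 1*(-1194)) - 1*(-836)) = 3 + ((1206 + 1194) + 836) = 3 + (2400 + 836) = 3 + 3236 = 3239)
(-3336 + w)/(q(41) + 4913) = (-3336 + 3239)/((-63 - 2*41) + 4913) = -97/((-63 - 82) + 4913) = -97/(-145 + 4913) = -97/4768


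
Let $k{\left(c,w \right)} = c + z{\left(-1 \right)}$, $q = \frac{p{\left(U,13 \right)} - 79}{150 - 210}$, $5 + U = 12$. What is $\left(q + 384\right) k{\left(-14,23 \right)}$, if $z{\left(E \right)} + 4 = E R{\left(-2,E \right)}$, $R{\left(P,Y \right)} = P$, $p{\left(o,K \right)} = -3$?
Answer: $- \frac{92488}{15} \approx -6165.9$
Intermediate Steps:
$U = 7$ ($U = -5 + 12 = 7$)
$z{\left(E \right)} = -4 - 2 E$ ($z{\left(E \right)} = -4 + E \left(-2\right) = -4 - 2 E$)
$q = \frac{41}{30}$ ($q = \frac{-3 - 79}{150 - 210} = - \frac{82}{-60} = \left(-82\right) \left(- \frac{1}{60}\right) = \frac{41}{30} \approx 1.3667$)
$k{\left(c,w \right)} = -2 + c$ ($k{\left(c,w \right)} = c - 2 = -2 + c$)
$\left(q + 384\right) k{\left(-14,23 \right)} = \left(\frac{41}{30} + 384\right) \left(-2 - 14\right) = \frac{11561}{30} \left(-16\right) = - \frac{92488}{15}$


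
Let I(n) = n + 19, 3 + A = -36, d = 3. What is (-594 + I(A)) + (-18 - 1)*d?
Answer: -671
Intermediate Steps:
A = -39 (A = -3 - 36 = -39)
I(n) = 19 + n
(-594 + I(A)) + (-18 - 1)*d = (-594 + (19 - 39)) + (-18 - 1)*3 = (-594 - 20) - 19*3 = -614 - 57 = -671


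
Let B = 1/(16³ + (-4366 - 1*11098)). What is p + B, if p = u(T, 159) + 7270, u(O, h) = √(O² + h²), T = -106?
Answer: 82645359/11368 + 53*√13 ≈ 7461.1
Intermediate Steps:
p = 7270 + 53*√13 (p = √((-106)² + 159²) + 7270 = √(11236 + 25281) + 7270 = √36517 + 7270 = 53*√13 + 7270 = 7270 + 53*√13 ≈ 7461.1)
B = -1/11368 (B = 1/(4096 + (-4366 - 11098)) = 1/(4096 - 15464) = 1/(-11368) = -1/11368 ≈ -8.7966e-5)
p + B = (7270 + 53*√13) - 1/11368 = 82645359/11368 + 53*√13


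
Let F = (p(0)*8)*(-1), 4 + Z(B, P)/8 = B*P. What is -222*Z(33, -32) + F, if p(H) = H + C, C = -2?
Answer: 1882576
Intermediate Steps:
p(H) = -2 + H (p(H) = H - 2 = -2 + H)
Z(B, P) = -32 + 8*B*P (Z(B, P) = -32 + 8*(B*P) = -32 + 8*B*P)
F = 16 (F = ((-2 + 0)*8)*(-1) = -2*8*(-1) = -16*(-1) = 16)
-222*Z(33, -32) + F = -222*(-32 + 8*33*(-32)) + 16 = -222*(-32 - 8448) + 16 = -222*(-8480) + 16 = 1882560 + 16 = 1882576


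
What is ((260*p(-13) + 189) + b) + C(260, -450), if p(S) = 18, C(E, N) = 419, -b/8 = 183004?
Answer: -1458744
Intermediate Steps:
b = -1464032 (b = -8*183004 = -1464032)
((260*p(-13) + 189) + b) + C(260, -450) = ((260*18 + 189) - 1464032) + 419 = ((4680 + 189) - 1464032) + 419 = (4869 - 1464032) + 419 = -1459163 + 419 = -1458744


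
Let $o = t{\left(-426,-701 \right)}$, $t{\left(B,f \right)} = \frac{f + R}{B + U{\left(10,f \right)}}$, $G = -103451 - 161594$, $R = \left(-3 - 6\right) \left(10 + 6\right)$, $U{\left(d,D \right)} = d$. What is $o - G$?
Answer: $\frac{8481505}{32} \approx 2.6505 \cdot 10^{5}$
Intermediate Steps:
$R = -144$ ($R = \left(-9\right) 16 = -144$)
$G = -265045$ ($G = -103451 - 161594 = -265045$)
$t{\left(B,f \right)} = \frac{-144 + f}{10 + B}$ ($t{\left(B,f \right)} = \frac{f - 144}{B + 10} = \frac{-144 + f}{10 + B}$)
$o = \frac{65}{32}$ ($o = \frac{-144 - 701}{10 - 426} = \frac{1}{-416} \left(-845\right) = \left(- \frac{1}{416}\right) \left(-845\right) = \frac{65}{32} \approx 2.0313$)
$o - G = \frac{65}{32} - -265045 = \frac{65}{32} + 265045 = \frac{8481505}{32}$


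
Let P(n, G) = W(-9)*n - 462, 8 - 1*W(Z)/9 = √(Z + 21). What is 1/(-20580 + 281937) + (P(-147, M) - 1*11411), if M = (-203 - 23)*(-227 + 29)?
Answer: -5869294148/261357 + 2646*√3 ≈ -17874.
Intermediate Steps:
M = 44748 (M = -226*(-198) = 44748)
W(Z) = 72 - 9*√(21 + Z) (W(Z) = 72 - 9*√(Z + 21) = 72 - 9*√(21 + Z))
P(n, G) = -462 + n*(72 - 18*√3) (P(n, G) = (72 - 9*√(21 - 9))*n - 462 = (72 - 18*√3)*n - 462 = n*(72 - 18*√3) - 462 = -462 + n*(72 - 18*√3))
1/(-20580 + 281937) + (P(-147, M) - 1*11411) = 1/(-20580 + 281937) + ((-462 + 18*(-147)*(4 - √3)) - 1*11411) = 1/261357 + ((-462 + (-10584 + 2646*√3)) - 11411) = 1/261357 + ((-11046 + 2646*√3) - 11411) = 1/261357 + (-22457 + 2646*√3) = -5869294148/261357 + 2646*√3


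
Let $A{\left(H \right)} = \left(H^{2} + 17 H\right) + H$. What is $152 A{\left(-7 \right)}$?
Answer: $-11704$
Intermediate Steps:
$A{\left(H \right)} = H^{2} + 18 H$
$152 A{\left(-7 \right)} = 152 \left(- 7 \left(18 - 7\right)\right) = 152 \left(\left(-7\right) 11\right) = 152 \left(-77\right) = -11704$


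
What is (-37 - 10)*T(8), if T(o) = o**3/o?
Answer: -3008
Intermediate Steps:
T(o) = o**2
(-37 - 10)*T(8) = (-37 - 10)*8**2 = -47*64 = -3008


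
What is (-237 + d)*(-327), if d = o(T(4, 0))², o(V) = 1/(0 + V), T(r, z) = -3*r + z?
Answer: 3719843/48 ≈ 77497.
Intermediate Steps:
T(r, z) = z - 3*r
o(V) = 1/V
d = 1/144 (d = (1/(0 - 3*4))² = (1/(0 - 12))² = (1/(-12))² = (-1/12)² = 1/144 ≈ 0.0069444)
(-237 + d)*(-327) = (-237 + 1/144)*(-327) = -34127/144*(-327) = 3719843/48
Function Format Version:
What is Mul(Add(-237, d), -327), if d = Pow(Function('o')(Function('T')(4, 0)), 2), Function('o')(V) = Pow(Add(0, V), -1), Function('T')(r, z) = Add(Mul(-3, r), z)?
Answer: Rational(3719843, 48) ≈ 77497.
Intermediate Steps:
Function('T')(r, z) = Add(z, Mul(-3, r))
Function('o')(V) = Pow(V, -1)
d = Rational(1, 144) (d = Pow(Pow(Add(0, Mul(-3, 4)), -1), 2) = Pow(Pow(Add(0, -12), -1), 2) = Pow(Pow(-12, -1), 2) = Pow(Rational(-1, 12), 2) = Rational(1, 144) ≈ 0.0069444)
Mul(Add(-237, d), -327) = Mul(Add(-237, Rational(1, 144)), -327) = Mul(Rational(-34127, 144), -327) = Rational(3719843, 48)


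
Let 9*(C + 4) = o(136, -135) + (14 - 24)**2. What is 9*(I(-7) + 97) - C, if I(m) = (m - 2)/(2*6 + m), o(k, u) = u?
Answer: 38911/45 ≈ 864.69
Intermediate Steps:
I(m) = (-2 + m)/(12 + m)
C = -71/9 (C = -4 + (-135 + (14 - 24)**2)/9 = -4 + (-135 + (-10)**2)/9 = -4 + (-135 + 100)/9 = -4 + (1/9)*(-35) = -4 - 35/9 = -71/9 ≈ -7.8889)
9*(I(-7) + 97) - C = 9*((-2 - 7)/(12 - 7) + 97) - 1*(-71/9) = 9*(-9/5 + 97) + 71/9 = 9*(476/5) + 71/9 = 4284/5 + 71/9 = 38911/45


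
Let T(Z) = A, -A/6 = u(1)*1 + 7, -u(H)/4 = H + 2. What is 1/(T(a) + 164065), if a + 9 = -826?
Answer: 1/164095 ≈ 6.0940e-6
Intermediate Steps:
a = -835 (a = -9 - 826 = -835)
u(H) = -8 - 4*H (u(H) = -4*(H + 2) = -4*(2 + H) = -8 - 4*H)
A = 30 (A = -6*((-8 - 4*1)*1 + 7) = -6*((-8 - 4)*1 + 7) = -6*(-12*1 + 7) = -6*(-12 + 7) = -6*(-5) = 30)
T(Z) = 30
1/(T(a) + 164065) = 1/(30 + 164065) = 1/164095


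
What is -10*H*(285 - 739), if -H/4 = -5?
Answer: 90800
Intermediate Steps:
H = 20 (H = -4*(-5) = 20)
-10*H*(285 - 739) = -200*(285 - 739) = -200*(-454) = -10*(-9080) = 90800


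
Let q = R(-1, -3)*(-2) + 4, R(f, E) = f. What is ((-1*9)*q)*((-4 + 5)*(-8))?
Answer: 432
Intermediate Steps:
q = 6 (q = -1*(-2) + 4 = 2 + 4 = 6)
((-1*9)*q)*((-4 + 5)*(-8)) = (-1*9*6)*((-4 + 5)*(-8)) = (-9*6)*(1*(-8)) = -54*(-8) = 432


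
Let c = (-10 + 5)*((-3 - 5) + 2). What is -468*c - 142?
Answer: -14182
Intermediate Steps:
c = 30 (c = -5*(-8 + 2) = -5*(-6) = 30)
-468*c - 142 = -468*30 - 142 = -14040 - 142 = -14182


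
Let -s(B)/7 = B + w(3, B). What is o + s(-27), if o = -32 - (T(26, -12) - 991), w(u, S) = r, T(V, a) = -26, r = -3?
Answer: 1195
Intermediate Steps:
w(u, S) = -3
s(B) = 21 - 7*B (s(B) = -7*(B - 3) = -7*(-3 + B) = 21 - 7*B)
o = 985 (o = -32 - (-26 - 991) = -32 - 1*(-1017) = -32 + 1017 = 985)
o + s(-27) = 985 + (21 - 7*(-27)) = 985 + (21 + 189) = 985 + 210 = 1195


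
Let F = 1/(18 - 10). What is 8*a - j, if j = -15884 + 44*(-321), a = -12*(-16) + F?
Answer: 31545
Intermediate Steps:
F = ⅛ (F = 1/8 = ⅛ ≈ 0.12500)
a = 1537/8 (a = -12*(-16) + ⅛ = 192 + ⅛ = 1537/8 ≈ 192.13)
j = -30008 (j = -15884 - 14124 = -30008)
8*a - j = 8*(1537/8) - 1*(-30008) = 1537 + 30008 = 31545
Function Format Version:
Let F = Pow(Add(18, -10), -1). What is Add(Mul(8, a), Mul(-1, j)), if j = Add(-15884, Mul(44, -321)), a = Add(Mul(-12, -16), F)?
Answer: 31545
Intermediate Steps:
F = Rational(1, 8) (F = Pow(8, -1) = Rational(1, 8) ≈ 0.12500)
a = Rational(1537, 8) (a = Add(Mul(-12, -16), Rational(1, 8)) = Add(192, Rational(1, 8)) = Rational(1537, 8) ≈ 192.13)
j = -30008 (j = Add(-15884, -14124) = -30008)
Add(Mul(8, a), Mul(-1, j)) = Add(Mul(8, Rational(1537, 8)), Mul(-1, -30008)) = Add(1537, 30008) = 31545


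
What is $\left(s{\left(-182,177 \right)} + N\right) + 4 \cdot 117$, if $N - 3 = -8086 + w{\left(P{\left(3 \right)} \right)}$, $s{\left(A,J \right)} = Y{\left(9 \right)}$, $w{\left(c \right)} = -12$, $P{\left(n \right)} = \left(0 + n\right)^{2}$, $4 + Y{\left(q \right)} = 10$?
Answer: $-7621$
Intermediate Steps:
$Y{\left(q \right)} = 6$ ($Y{\left(q \right)} = -4 + 10 = 6$)
$P{\left(n \right)} = n^{2}$
$s{\left(A,J \right)} = 6$
$N = -8095$ ($N = 3 - 8098 = -8095$)
$\left(s{\left(-182,177 \right)} + N\right) + 4 \cdot 117 = \left(6 - 8095\right) + 4 \cdot 117 = -8089 + 468 = -7621$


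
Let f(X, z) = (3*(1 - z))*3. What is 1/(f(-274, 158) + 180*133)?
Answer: 1/22527 ≈ 4.4391e-5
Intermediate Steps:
f(X, z) = 9 - 9*z (f(X, z) = (3 - 3*z)*3 = 9 - 9*z)
1/(f(-274, 158) + 180*133) = 1/((9 - 9*158) + 180*133) = 1/((9 - 1422) + 23940) = 1/(-1413 + 23940) = 1/22527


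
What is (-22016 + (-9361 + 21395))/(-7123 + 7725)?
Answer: -713/43 ≈ -16.581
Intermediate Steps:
(-22016 + (-9361 + 21395))/(-7123 + 7725) = (-22016 + 12034)/602 = -9982*1/602 = -713/43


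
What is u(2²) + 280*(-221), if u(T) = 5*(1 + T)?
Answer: -61855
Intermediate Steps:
u(T) = 5 + 5*T
u(2²) + 280*(-221) = (5 + 5*2²) + 280*(-221) = (5 + 5*4) - 61880 = (5 + 20) - 61880 = 25 - 61880 = -61855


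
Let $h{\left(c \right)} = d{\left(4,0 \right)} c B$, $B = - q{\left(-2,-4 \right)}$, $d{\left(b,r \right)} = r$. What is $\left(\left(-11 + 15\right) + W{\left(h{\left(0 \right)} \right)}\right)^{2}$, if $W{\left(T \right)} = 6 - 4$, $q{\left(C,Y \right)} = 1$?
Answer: $36$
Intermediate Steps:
$B = -1$ ($B = \left(-1\right) 1 = -1$)
$h{\left(c \right)} = 0$ ($h{\left(c \right)} = 0 c \left(-1\right) = 0 \left(-1\right) = 0$)
$W{\left(T \right)} = 2$ ($W{\left(T \right)} = 6 - 4 = 2$)
$\left(\left(-11 + 15\right) + W{\left(h{\left(0 \right)} \right)}\right)^{2} = \left(\left(-11 + 15\right) + 2\right)^{2} = \left(4 + 2\right)^{2} = 6^{2} = 36$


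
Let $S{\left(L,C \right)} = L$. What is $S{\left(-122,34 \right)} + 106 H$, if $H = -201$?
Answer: $-21428$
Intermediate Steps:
$S{\left(-122,34 \right)} + 106 H = -122 + 106 \left(-201\right) = -122 - 21306 = -21428$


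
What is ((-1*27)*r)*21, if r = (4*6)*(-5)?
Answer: 68040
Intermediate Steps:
r = -120 (r = 24*(-5) = -120)
((-1*27)*r)*21 = (-1*27*(-120))*21 = -27*(-120)*21 = 3240*21 = 68040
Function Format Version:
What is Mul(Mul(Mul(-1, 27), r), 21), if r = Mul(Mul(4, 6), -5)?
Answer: 68040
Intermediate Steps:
r = -120 (r = Mul(24, -5) = -120)
Mul(Mul(Mul(-1, 27), r), 21) = Mul(Mul(Mul(-1, 27), -120), 21) = Mul(Mul(-27, -120), 21) = Mul(3240, 21) = 68040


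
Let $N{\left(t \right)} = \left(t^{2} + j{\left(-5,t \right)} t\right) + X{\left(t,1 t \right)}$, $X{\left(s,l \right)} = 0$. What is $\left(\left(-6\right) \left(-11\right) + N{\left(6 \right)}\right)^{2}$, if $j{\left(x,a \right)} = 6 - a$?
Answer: $10404$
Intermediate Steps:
$N{\left(t \right)} = t^{2} + t \left(6 - t\right)$ ($N{\left(t \right)} = \left(t^{2} + \left(6 - t\right) t\right) + 0 = \left(t^{2} + t \left(6 - t\right)\right) + 0 = t^{2} + t \left(6 - t\right)$)
$\left(\left(-6\right) \left(-11\right) + N{\left(6 \right)}\right)^{2} = \left(\left(-6\right) \left(-11\right) + 6 \cdot 6\right)^{2} = \left(66 + 36\right)^{2} = 102^{2} = 10404$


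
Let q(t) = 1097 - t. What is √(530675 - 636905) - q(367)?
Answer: -730 + I*√106230 ≈ -730.0 + 325.93*I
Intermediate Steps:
√(530675 - 636905) - q(367) = √(530675 - 636905) - (1097 - 1*367) = √(-106230) - (1097 - 367) = I*√106230 - 1*730 = I*√106230 - 730 = -730 + I*√106230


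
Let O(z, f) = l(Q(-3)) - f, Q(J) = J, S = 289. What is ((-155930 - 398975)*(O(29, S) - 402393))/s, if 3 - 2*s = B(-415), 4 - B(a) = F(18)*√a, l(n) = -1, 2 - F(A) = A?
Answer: 446901620230*I/(-I + 16*√415) ≈ -4.2065e+6 + 1.3711e+9*I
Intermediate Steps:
F(A) = 2 - A
B(a) = 4 + 16*√a (B(a) = 4 - (2 - 1*18)*√a = 4 - (2 - 18)*√a = 4 - (-16)*√a = 4 + 16*√a)
O(z, f) = -1 - f
s = -½ - 8*I*√415 (s = 3/2 - (4 + 16*√(-415))/2 = 3/2 - (4 + 16*(I*√415))/2 = 3/2 - (4 + 16*I*√415)/2 = 3/2 + (-2 - 8*I*√415) = -½ - 8*I*√415 ≈ -0.5 - 162.97*I)
((-155930 - 398975)*(O(29, S) - 402393))/s = ((-155930 - 398975)*((-1 - 1*289) - 402393))/(-½ - 8*I*√415) = (-554905*((-1 - 289) - 402393))/(-½ - 8*I*√415) = (-554905*(-290 - 402393))/(-½ - 8*I*√415) = (-554905*(-402683))/(-½ - 8*I*√415) = 223450810115/(-½ - 8*I*√415)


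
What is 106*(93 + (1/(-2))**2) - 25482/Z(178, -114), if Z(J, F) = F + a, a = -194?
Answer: 767477/77 ≈ 9967.2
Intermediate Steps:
Z(J, F) = -194 + F (Z(J, F) = F - 194 = -194 + F)
106*(93 + (1/(-2))**2) - 25482/Z(178, -114) = 106*(93 + (1/(-2))**2) - 25482/(-194 - 114) = 106*(93 + (-1/2)**2) - 25482/(-308) = 106*(93 + 1/4) - 25482*(-1/308) = 106*(373/4) + 12741/154 = 19769/2 + 12741/154 = 767477/77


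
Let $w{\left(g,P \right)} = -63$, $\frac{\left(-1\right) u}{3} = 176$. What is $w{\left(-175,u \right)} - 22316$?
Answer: $-22379$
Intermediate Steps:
$u = -528$ ($u = \left(-3\right) 176 = -528$)
$w{\left(-175,u \right)} - 22316 = -63 - 22316 = -22379$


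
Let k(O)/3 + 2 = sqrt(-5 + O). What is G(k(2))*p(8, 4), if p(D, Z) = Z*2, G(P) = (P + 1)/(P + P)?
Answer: 76/21 - 4*I*sqrt(3)/21 ≈ 3.619 - 0.32991*I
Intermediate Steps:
k(O) = -6 + 3*sqrt(-5 + O)
G(P) = (1 + P)/(2*P) (G(P) = (1 + P)/((2*P)) = (1 + P)*(1/(2*P)) = (1 + P)/(2*P))
p(D, Z) = 2*Z
G(k(2))*p(8, 4) = ((1 + (-6 + 3*sqrt(-5 + 2)))/(2*(-6 + 3*sqrt(-5 + 2))))*(2*4) = ((1 + (-6 + 3*sqrt(-3)))/(2*(-6 + 3*sqrt(-3))))*8 = ((1 + (-6 + 3*(I*sqrt(3))))/(2*(-6 + 3*(I*sqrt(3)))))*8 = ((1 + (-6 + 3*I*sqrt(3)))/(2*(-6 + 3*I*sqrt(3))))*8 = ((-5 + 3*I*sqrt(3))/(2*(-6 + 3*I*sqrt(3))))*8 = 4*(-5 + 3*I*sqrt(3))/(-6 + 3*I*sqrt(3))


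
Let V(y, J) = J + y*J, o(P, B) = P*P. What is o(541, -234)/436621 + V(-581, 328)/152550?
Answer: -3841429249/6660653355 ≈ -0.57673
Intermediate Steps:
o(P, B) = P**2
V(y, J) = J + J*y
o(541, -234)/436621 + V(-581, 328)/152550 = 541**2/436621 + (328*(1 - 581))/152550 = 292681*(1/436621) + (328*(-580))*(1/152550) = 292681/436621 - 190240*1/152550 = 292681/436621 - 19024/15255 = -3841429249/6660653355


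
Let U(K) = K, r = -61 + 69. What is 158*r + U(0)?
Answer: 1264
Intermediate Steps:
r = 8
158*r + U(0) = 158*8 + 0 = 1264 + 0 = 1264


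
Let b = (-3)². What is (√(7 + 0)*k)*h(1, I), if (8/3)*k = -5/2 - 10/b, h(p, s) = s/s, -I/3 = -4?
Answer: -65*√7/48 ≈ -3.5828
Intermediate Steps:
b = 9
I = 12 (I = -3*(-4) = 12)
h(p, s) = 1
k = -65/48 (k = 3*(-5/2 - 10/9)/8 = (3/8)*(-65/18) = -65/48 ≈ -1.3542)
(√(7 + 0)*k)*h(1, I) = (√(7 + 0)*(-65/48))*1 = (√7*(-65/48))*1 = -65*√7/48*1 = -65*√7/48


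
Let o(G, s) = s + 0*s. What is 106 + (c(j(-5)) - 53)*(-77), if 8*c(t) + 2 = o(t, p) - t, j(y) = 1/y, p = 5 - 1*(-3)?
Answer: 165093/40 ≈ 4127.3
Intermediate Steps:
p = 8 (p = 5 + 3 = 8)
j(y) = 1/y
o(G, s) = s (o(G, s) = s + 0 = s)
c(t) = 3/4 - t/8 (c(t) = -1/4 + (8 - t)/8 = -1/4 + (1 - t/8) = 3/4 - t/8)
106 + (c(j(-5)) - 53)*(-77) = 106 + ((3/4 - 1/8/(-5)) - 53)*(-77) = 106 + ((3/4 - 1/8*(-1/5)) - 53)*(-77) = 106 + ((3/4 + 1/40) - 53)*(-77) = 106 + (31/40 - 53)*(-77) = 106 - 2089/40*(-77) = 106 + 160853/40 = 165093/40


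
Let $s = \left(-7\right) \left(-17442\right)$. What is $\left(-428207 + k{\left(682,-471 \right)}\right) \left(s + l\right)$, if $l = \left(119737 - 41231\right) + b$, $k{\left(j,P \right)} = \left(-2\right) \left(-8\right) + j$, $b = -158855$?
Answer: $-17846363205$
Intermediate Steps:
$k{\left(j,P \right)} = 16 + j$
$s = 122094$
$l = -80349$ ($l = \left(119737 - 41231\right) - 158855 = 78506 - 158855 = -80349$)
$\left(-428207 + k{\left(682,-471 \right)}\right) \left(s + l\right) = \left(-428207 + \left(16 + 682\right)\right) \left(122094 - 80349\right) = \left(-428207 + 698\right) 41745 = \left(-427509\right) 41745 = -17846363205$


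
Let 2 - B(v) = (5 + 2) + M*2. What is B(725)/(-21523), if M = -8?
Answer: -11/21523 ≈ -0.00051108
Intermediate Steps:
B(v) = 11 (B(v) = 2 - ((5 + 2) - 8*2) = 2 - (7 - 16) = 2 - 1*(-9) = 2 + 9 = 11)
B(725)/(-21523) = 11/(-21523) = 11*(-1/21523) = -11/21523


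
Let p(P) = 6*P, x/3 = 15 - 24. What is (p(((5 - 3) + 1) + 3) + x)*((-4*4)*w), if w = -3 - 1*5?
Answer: 1152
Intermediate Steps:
x = -27 (x = 3*(15 - 24) = 3*(-9) = -27)
w = -8 (w = -3 - 5 = -8)
(p(((5 - 3) + 1) + 3) + x)*((-4*4)*w) = (6*(((5 - 3) + 1) + 3) - 27)*(-4*4*(-8)) = (6*((2 + 1) + 3) - 27)*(-16*(-8)) = (6*(3 + 3) - 27)*128 = (6*6 - 27)*128 = (36 - 27)*128 = 9*128 = 1152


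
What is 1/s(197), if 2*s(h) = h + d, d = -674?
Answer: -2/477 ≈ -0.0041929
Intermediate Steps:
s(h) = -337 + h/2 (s(h) = (h - 674)/2 = (-674 + h)/2 = -337 + h/2)
1/s(197) = 1/(-337 + (½)*197) = 1/(-337 + 197/2) = 1/(-477/2) = -2/477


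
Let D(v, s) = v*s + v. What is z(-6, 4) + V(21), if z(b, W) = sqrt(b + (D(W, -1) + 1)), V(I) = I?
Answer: 21 + I*sqrt(5) ≈ 21.0 + 2.2361*I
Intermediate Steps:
D(v, s) = v + s*v (D(v, s) = s*v + v = v + s*v)
z(b, W) = sqrt(1 + b) (z(b, W) = sqrt(b + (W*(1 - 1) + 1)) = sqrt(b + (W*0 + 1)) = sqrt(b + (0 + 1)) = sqrt(b + 1) = sqrt(1 + b))
z(-6, 4) + V(21) = sqrt(1 - 6) + 21 = sqrt(-5) + 21 = I*sqrt(5) + 21 = 21 + I*sqrt(5)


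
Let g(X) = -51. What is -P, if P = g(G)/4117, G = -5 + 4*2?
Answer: 51/4117 ≈ 0.012388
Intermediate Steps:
G = 3 (G = -5 + 8 = 3)
P = -51/4117 ≈ -0.012388
-P = -1*(-51/4117) = 51/4117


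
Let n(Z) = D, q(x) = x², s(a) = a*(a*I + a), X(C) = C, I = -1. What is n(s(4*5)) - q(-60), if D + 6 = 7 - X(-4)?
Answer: -3595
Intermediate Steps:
s(a) = 0 (s(a) = a*(a*(-1) + a) = a*(-a + a) = a*0 = 0)
D = 5 (D = -6 + (7 - 1*(-4)) = -6 + (7 + 4) = -6 + 11 = 5)
n(Z) = 5
n(s(4*5)) - q(-60) = 5 - 1*(-60)² = 5 - 1*3600 = 5 - 3600 = -3595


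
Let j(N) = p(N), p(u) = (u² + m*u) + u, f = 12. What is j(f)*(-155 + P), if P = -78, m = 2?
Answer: -41940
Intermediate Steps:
p(u) = u² + 3*u (p(u) = (u² + 2*u) + u = u² + 3*u)
j(N) = N*(3 + N)
j(f)*(-155 + P) = (12*(3 + 12))*(-155 - 78) = (12*15)*(-233) = 180*(-233) = -41940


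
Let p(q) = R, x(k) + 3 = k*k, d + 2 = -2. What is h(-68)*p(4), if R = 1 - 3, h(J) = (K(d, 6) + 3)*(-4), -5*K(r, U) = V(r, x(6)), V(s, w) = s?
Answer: 152/5 ≈ 30.400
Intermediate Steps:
d = -4 (d = -2 - 2 = -4)
x(k) = -3 + k² (x(k) = -3 + k*k = -3 + k²)
K(r, U) = -r/5
h(J) = -76/5 (h(J) = (-⅕*(-4) + 3)*(-4) = (⅘ + 3)*(-4) = (19/5)*(-4) = -76/5)
R = -2
p(q) = -2
h(-68)*p(4) = -76/5*(-2) = 152/5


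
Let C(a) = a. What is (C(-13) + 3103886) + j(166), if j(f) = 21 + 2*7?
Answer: 3103908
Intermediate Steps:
j(f) = 35 (j(f) = 21 + 14 = 35)
(C(-13) + 3103886) + j(166) = (-13 + 3103886) + 35 = 3103873 + 35 = 3103908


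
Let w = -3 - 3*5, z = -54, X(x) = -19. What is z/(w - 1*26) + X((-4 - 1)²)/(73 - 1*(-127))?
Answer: 2491/2200 ≈ 1.1323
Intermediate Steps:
w = -18 (w = -3 - 15 = -18)
z/(w - 1*26) + X((-4 - 1)²)/(73 - 1*(-127)) = -54/(-18 - 1*26) - 19/(73 - 1*(-127)) = -54/(-18 - 26) - 19/(73 + 127) = -54/(-44) - 19/200 = -54*(-1/44) - 19*1/200 = 27/22 - 19/200 = 2491/2200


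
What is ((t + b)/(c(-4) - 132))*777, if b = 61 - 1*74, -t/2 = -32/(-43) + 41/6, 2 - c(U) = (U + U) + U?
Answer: 470344/2537 ≈ 185.39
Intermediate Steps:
c(U) = 2 - 3*U (c(U) = 2 - ((U + U) + U) = 2 - (2*U + U) = 2 - 3*U)
t = -1955/129 (t = -2*(-32/(-43) + 41/6) = -2*(-32*(-1/43) + 41*(⅙)) = -2*(32/43 + 41/6) = -2*1955/258 = -1955/129 ≈ -15.155)
b = -13 (b = 61 - 74 = -13)
((t + b)/(c(-4) - 132))*777 = ((-1955/129 - 13)/((2 - 3*(-4)) - 132))*777 = -3632/(129*((2 + 12) - 132))*777 = -3632/(129*(14 - 132))*777 = -3632/129/(-118)*777 = -3632/129*(-1/118)*777 = (1816/7611)*777 = 470344/2537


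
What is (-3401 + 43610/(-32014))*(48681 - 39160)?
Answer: -518529007852/16007 ≈ -3.2394e+7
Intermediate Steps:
(-3401 + 43610/(-32014))*(48681 - 39160) = (-3401 + 43610*(-1/32014))*9521 = (-3401 - 21805/16007)*9521 = -54461612/16007*9521 = -518529007852/16007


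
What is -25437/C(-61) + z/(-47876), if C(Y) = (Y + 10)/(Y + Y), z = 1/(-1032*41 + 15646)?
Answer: -1320627081844191/21703244072 ≈ -60849.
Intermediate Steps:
z = -1/26666 (z = 1/(-42312 + 15646) = 1/(-26666) = -1/26666 ≈ -3.7501e-5)
C(Y) = (10 + Y)/(2*Y) (C(Y) = (10 + Y)/((2*Y)) = (10 + Y)*(1/(2*Y)) = (10 + Y)/(2*Y))
-25437/C(-61) + z/(-47876) = -25437*(-122/(10 - 61)) - 1/26666/(-47876) = -25437/((½)*(-1/61)*(-51)) - 1/26666*(-1/47876) = -25437/51/122 + 1/1276661416 = -25437*122/51 + 1/1276661416 = -1034438/17 + 1/1276661416 = -1320627081844191/21703244072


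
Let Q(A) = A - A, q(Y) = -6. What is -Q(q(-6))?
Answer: 0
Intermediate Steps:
Q(A) = 0
-Q(q(-6)) = -1*0 = 0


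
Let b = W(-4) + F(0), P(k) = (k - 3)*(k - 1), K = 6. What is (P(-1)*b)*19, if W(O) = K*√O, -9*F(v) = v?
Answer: 1824*I ≈ 1824.0*I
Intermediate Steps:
F(v) = -v/9
P(k) = (-1 + k)*(-3 + k) (P(k) = (-3 + k)*(-1 + k) = (-1 + k)*(-3 + k))
W(O) = 6*√O
b = 12*I (b = 6*√(-4) - ⅑*0 = 6*(2*I) + 0 = 12*I + 0 = 12*I ≈ 12.0*I)
(P(-1)*b)*19 = ((3 + (-1)² - 4*(-1))*(12*I))*19 = ((3 + 1 + 4)*(12*I))*19 = (8*(12*I))*19 = (96*I)*19 = 1824*I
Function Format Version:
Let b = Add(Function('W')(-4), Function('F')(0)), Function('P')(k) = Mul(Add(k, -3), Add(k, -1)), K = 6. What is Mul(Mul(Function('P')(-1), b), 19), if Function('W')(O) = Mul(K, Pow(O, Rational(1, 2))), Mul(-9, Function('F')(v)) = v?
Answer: Mul(1824, I) ≈ Mul(1824.0, I)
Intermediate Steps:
Function('F')(v) = Mul(Rational(-1, 9), v)
Function('P')(k) = Mul(Add(-1, k), Add(-3, k)) (Function('P')(k) = Mul(Add(-3, k), Add(-1, k)) = Mul(Add(-1, k), Add(-3, k)))
Function('W')(O) = Mul(6, Pow(O, Rational(1, 2)))
b = Mul(12, I) (b = Add(Mul(6, Pow(-4, Rational(1, 2))), Mul(Rational(-1, 9), 0)) = Add(Mul(6, Mul(2, I)), 0) = Add(Mul(12, I), 0) = Mul(12, I) ≈ Mul(12.000, I))
Mul(Mul(Function('P')(-1), b), 19) = Mul(Mul(Add(3, Pow(-1, 2), Mul(-4, -1)), Mul(12, I)), 19) = Mul(Mul(Add(3, 1, 4), Mul(12, I)), 19) = Mul(Mul(8, Mul(12, I)), 19) = Mul(Mul(96, I), 19) = Mul(1824, I)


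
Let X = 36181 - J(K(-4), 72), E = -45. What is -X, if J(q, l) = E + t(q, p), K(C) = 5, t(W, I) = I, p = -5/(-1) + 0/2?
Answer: -36221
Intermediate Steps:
p = 5 (p = -5*(-1) + 0*(1/2) = 5 + 0 = 5)
J(q, l) = -40 (J(q, l) = -45 + 5 = -40)
X = 36221 (X = 36181 - 1*(-40) = 36181 + 40 = 36221)
-X = -1*36221 = -36221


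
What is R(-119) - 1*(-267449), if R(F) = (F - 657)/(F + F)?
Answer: 31826819/119 ≈ 2.6745e+5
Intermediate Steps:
R(F) = (-657 + F)/(2*F) (R(F) = (-657 + F)/((2*F)) = (-657 + F)*(1/(2*F)) = (-657 + F)/(2*F))
R(-119) - 1*(-267449) = (1/2)*(-657 - 119)/(-119) - 1*(-267449) = (1/2)*(-1/119)*(-776) + 267449 = 388/119 + 267449 = 31826819/119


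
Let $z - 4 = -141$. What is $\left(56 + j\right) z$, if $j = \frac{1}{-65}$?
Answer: $- \frac{498543}{65} \approx -7669.9$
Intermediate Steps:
$j = - \frac{1}{65} \approx -0.015385$
$z = -137$ ($z = 4 - 141 = -137$)
$\left(56 + j\right) z = \left(56 - \frac{1}{65}\right) \left(-137\right) = \frac{3639}{65} \left(-137\right) = - \frac{498543}{65}$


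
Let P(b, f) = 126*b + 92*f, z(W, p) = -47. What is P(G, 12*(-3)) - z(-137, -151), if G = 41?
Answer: 1901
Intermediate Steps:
P(b, f) = 92*f + 126*b
P(G, 12*(-3)) - z(-137, -151) = (92*(12*(-3)) + 126*41) - 1*(-47) = (92*(-36) + 5166) + 47 = (-3312 + 5166) + 47 = 1854 + 47 = 1901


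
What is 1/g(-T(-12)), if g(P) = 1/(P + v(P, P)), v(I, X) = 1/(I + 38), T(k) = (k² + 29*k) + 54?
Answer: 28201/188 ≈ 150.01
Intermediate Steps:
T(k) = 54 + k² + 29*k
v(I, X) = 1/(38 + I)
g(P) = 1/(P + 1/(38 + P))
1/g(-T(-12)) = 1/((38 - (54 + (-12)² + 29*(-12)))/(1 + (-(54 + (-12)² + 29*(-12)))*(38 - (54 + (-12)² + 29*(-12))))) = 1/((38 - (54 + 144 - 348))/(1 + (-(54 + 144 - 348))*(38 - (54 + 144 - 348)))) = 1/((38 - 1*(-150))/(1 + (-1*(-150))*(38 - 1*(-150)))) = 1/((38 + 150)/(1 + 150*(38 + 150))) = 1/(188/(1 + 150*188)) = 1/(188/(1 + 28200)) = 1/(188/28201) = 28201/188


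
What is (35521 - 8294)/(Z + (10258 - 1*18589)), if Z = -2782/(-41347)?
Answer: -59250251/18129425 ≈ -3.2682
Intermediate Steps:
Z = 2782/41347 (Z = -2782*(-1/41347) = 2782/41347 ≈ 0.067284)
(35521 - 8294)/(Z + (10258 - 1*18589)) = (35521 - 8294)/(2782/41347 + (10258 - 1*18589)) = 27227/(2782/41347 + (10258 - 18589)) = 27227/(2782/41347 - 8331) = 27227/(-344459075/41347) = 27227*(-41347/344459075) = -59250251/18129425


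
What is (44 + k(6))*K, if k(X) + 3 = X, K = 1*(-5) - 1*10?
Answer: -705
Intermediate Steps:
K = -15 (K = -5 - 10 = -15)
k(X) = -3 + X
(44 + k(6))*K = (44 + (-3 + 6))*(-15) = (44 + 3)*(-15) = 47*(-15) = -705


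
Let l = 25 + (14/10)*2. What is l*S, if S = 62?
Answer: 8618/5 ≈ 1723.6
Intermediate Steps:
l = 139/5 (l = 25 + (14*(⅒))*2 = 25 + (7/5)*2 = 25 + 14/5 = 139/5 ≈ 27.800)
l*S = (139/5)*62 = 8618/5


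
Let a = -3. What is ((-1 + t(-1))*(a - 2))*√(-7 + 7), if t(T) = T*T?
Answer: 0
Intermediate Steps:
t(T) = T²
((-1 + t(-1))*(a - 2))*√(-7 + 7) = ((-1 + (-1)²)*(-3 - 2))*√(-7 + 7) = ((-1 + 1)*(-5))*√0 = (0*(-5))*0 = 0*0 = 0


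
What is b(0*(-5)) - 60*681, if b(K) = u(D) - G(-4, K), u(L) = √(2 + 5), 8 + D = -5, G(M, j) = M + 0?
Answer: -40856 + √7 ≈ -40853.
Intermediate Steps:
G(M, j) = M
D = -13 (D = -8 - 5 = -13)
u(L) = √7
b(K) = 4 + √7 (b(K) = √7 - 1*(-4) = √7 + 4 = 4 + √7)
b(0*(-5)) - 60*681 = (4 + √7) - 60*681 = (4 + √7) - 40860 = -40856 + √7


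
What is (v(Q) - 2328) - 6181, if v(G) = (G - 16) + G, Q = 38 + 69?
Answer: -8311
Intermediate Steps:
Q = 107
v(G) = -16 + 2*G (v(G) = (-16 + G) + G = -16 + 2*G)
(v(Q) - 2328) - 6181 = ((-16 + 2*107) - 2328) - 6181 = ((-16 + 214) - 2328) - 6181 = (198 - 2328) - 6181 = -2130 - 6181 = -8311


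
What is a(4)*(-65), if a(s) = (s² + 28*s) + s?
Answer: -8580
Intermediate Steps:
a(s) = s² + 29*s
a(4)*(-65) = (4*(29 + 4))*(-65) = (4*33)*(-65) = 132*(-65) = -8580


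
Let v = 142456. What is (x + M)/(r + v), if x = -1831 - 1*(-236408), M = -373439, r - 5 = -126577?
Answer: -69431/7942 ≈ -8.7422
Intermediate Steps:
r = -126572 (r = 5 - 126577 = -126572)
x = 234577 (x = -1831 + 236408 = 234577)
(x + M)/(r + v) = (234577 - 373439)/(-126572 + 142456) = -138862/15884 = -138862*1/15884 = -69431/7942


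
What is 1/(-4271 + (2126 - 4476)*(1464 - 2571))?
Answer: 1/2597179 ≈ 3.8503e-7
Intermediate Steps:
1/(-4271 + (2126 - 4476)*(1464 - 2571)) = 1/(-4271 - 2350*(-1107)) = 1/(-4271 + 2601450) = 1/2597179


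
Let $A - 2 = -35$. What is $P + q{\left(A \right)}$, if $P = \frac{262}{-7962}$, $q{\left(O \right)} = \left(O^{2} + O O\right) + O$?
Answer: $\frac{8539114}{3981} \approx 2145.0$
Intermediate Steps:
$A = -33$ ($A = 2 - 35 = -33$)
$q{\left(O \right)} = O + 2 O^{2}$ ($q{\left(O \right)} = \left(O^{2} + O^{2}\right) + O = 2 O^{2} + O = O + 2 O^{2}$)
$P = - \frac{131}{3981}$ ($P = 262 \left(- \frac{1}{7962}\right) = - \frac{131}{3981} \approx -0.032906$)
$P + q{\left(A \right)} = - \frac{131}{3981} - 33 \left(1 + 2 \left(-33\right)\right) = - \frac{131}{3981} - 33 \left(1 - 66\right) = - \frac{131}{3981} - -2145 = - \frac{131}{3981} + 2145 = \frac{8539114}{3981}$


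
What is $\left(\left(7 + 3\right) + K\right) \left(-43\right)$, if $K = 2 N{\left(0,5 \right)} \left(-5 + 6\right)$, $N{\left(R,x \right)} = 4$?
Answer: $-774$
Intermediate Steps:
$K = 8$ ($K = 2 \cdot 4 \left(-5 + 6\right) = 8 \cdot 1 = 8$)
$\left(\left(7 + 3\right) + K\right) \left(-43\right) = \left(\left(7 + 3\right) + 8\right) \left(-43\right) = \left(10 + 8\right) \left(-43\right) = 18 \left(-43\right) = -774$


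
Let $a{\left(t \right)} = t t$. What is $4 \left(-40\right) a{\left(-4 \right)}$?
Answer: $-2560$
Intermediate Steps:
$a{\left(t \right)} = t^{2}$
$4 \left(-40\right) a{\left(-4 \right)} = 4 \left(-40\right) \left(-4\right)^{2} = \left(-160\right) 16 = -2560$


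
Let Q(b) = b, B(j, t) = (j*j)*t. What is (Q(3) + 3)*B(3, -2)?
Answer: -108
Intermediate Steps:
B(j, t) = t*j² (B(j, t) = j²*t = t*j²)
(Q(3) + 3)*B(3, -2) = (3 + 3)*(-2*3²) = 6*(-2*9) = 6*(-18) = -108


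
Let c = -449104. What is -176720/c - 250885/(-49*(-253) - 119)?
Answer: -6906480555/344631182 ≈ -20.040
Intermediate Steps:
-176720/c - 250885/(-49*(-253) - 119) = -176720/(-449104) - 250885/(-49*(-253) - 119) = -176720*(-1/449104) - 250885/(12397 - 119) = 11045/28069 - 250885/12278 = -6906480555/344631182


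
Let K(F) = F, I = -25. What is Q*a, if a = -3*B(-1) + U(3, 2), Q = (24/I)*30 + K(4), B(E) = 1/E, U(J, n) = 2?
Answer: -124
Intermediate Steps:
Q = -124/5 (Q = (24/(-25))*30 + 4 = (24*(-1/25))*30 + 4 = -24/25*30 + 4 = -144/5 + 4 = -124/5 ≈ -24.800)
a = 5 (a = -3/(-1) + 2 = -3*(-1) + 2 = 3 + 2 = 5)
Q*a = -124/5*5 = -124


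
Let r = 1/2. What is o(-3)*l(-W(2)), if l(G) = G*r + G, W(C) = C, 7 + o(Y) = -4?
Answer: 33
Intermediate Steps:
o(Y) = -11 (o(Y) = -7 - 4 = -11)
r = ½ ≈ 0.50000
l(G) = 3*G/2 (l(G) = G*(½) + G = G/2 + G = 3*G/2)
o(-3)*l(-W(2)) = -33*(-1*2)/2 = -33*(-2)/2 = -11*(-3) = 33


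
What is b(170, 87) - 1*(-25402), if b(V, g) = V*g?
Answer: 40192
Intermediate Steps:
b(170, 87) - 1*(-25402) = 170*87 - 1*(-25402) = 14790 + 25402 = 40192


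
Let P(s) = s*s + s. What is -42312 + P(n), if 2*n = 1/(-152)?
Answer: -3910306095/92416 ≈ -42312.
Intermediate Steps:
n = -1/304 (n = (½)/(-152) = (½)*(-1/152) = -1/304 ≈ -0.0032895)
P(s) = s + s² (P(s) = s² + s = s + s²)
-42312 + P(n) = -42312 - (1 - 1/304)/304 = -42312 - 1/304*303/304 = -42312 - 303/92416 = -3910306095/92416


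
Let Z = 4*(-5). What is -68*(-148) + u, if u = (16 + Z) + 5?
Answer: 10065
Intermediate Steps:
Z = -20
u = 1 (u = (16 - 20) + 5 = -4 + 5 = 1)
-68*(-148) + u = -68*(-148) + 1 = 10064 + 1 = 10065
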